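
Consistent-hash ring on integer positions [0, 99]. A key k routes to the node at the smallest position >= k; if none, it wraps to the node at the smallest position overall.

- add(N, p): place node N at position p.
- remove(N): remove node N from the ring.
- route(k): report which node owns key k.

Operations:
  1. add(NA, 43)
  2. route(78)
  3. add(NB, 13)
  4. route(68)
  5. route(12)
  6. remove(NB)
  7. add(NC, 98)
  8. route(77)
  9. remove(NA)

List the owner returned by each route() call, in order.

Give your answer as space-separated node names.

Answer: NA NB NB NC

Derivation:
Op 1: add NA@43 -> ring=[43:NA]
Op 2: route key 78: none >= 78, wrap to smallest pos 43 -> NA
Op 3: add NB@13 -> ring=[13:NB,43:NA]
Op 4: route key 68: none >= 68, wrap to smallest pos 13 -> NB
Op 5: route key 12: smallest pos >= 12 is 13 -> NB
Op 6: remove NB -> ring=[43:NA]
Op 7: add NC@98 -> ring=[43:NA,98:NC]
Op 8: route key 77: smallest pos >= 77 is 98 -> NC
Op 9: remove NA -> ring=[98:NC]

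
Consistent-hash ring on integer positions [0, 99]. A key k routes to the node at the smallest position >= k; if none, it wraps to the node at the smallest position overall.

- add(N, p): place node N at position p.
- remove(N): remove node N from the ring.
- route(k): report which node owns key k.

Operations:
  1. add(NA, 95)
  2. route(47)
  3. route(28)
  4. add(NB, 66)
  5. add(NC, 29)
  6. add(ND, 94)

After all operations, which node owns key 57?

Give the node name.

Answer: NB

Derivation:
Op 1: add NA@95 -> ring=[95:NA]
Op 2: route key 47: smallest pos >= 47 is 95 -> NA
Op 3: route key 28: smallest pos >= 28 is 95 -> NA
Op 4: add NB@66 -> ring=[66:NB,95:NA]
Op 5: add NC@29 -> ring=[29:NC,66:NB,95:NA]
Op 6: add ND@94 -> ring=[29:NC,66:NB,94:ND,95:NA]
Final route key 57: smallest pos >= 57 is 66 -> NB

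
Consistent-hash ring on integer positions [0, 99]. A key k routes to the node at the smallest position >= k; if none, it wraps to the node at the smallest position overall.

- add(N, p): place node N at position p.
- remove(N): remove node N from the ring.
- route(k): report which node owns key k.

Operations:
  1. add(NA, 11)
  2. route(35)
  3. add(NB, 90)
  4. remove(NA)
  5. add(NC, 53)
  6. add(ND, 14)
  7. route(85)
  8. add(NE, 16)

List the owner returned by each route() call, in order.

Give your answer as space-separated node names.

Op 1: add NA@11 -> ring=[11:NA]
Op 2: route key 35: none >= 35, wrap to smallest pos 11 -> NA
Op 3: add NB@90 -> ring=[11:NA,90:NB]
Op 4: remove NA -> ring=[90:NB]
Op 5: add NC@53 -> ring=[53:NC,90:NB]
Op 6: add ND@14 -> ring=[14:ND,53:NC,90:NB]
Op 7: route key 85: smallest pos >= 85 is 90 -> NB
Op 8: add NE@16 -> ring=[14:ND,16:NE,53:NC,90:NB]

Answer: NA NB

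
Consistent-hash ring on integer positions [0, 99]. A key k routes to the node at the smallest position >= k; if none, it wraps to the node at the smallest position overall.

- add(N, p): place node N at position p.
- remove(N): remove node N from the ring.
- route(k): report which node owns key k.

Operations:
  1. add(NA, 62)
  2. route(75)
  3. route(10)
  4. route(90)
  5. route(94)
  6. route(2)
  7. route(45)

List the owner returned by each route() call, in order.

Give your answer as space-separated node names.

Answer: NA NA NA NA NA NA

Derivation:
Op 1: add NA@62 -> ring=[62:NA]
Op 2: route key 75: none >= 75, wrap to smallest pos 62 -> NA
Op 3: route key 10: smallest pos >= 10 is 62 -> NA
Op 4: route key 90: none >= 90, wrap to smallest pos 62 -> NA
Op 5: route key 94: none >= 94, wrap to smallest pos 62 -> NA
Op 6: route key 2: smallest pos >= 2 is 62 -> NA
Op 7: route key 45: smallest pos >= 45 is 62 -> NA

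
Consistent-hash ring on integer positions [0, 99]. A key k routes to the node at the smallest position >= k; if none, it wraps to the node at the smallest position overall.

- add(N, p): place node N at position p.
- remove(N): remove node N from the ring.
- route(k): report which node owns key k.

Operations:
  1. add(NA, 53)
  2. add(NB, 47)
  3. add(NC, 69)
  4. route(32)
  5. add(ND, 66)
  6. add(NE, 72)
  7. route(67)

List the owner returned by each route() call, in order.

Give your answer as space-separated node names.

Answer: NB NC

Derivation:
Op 1: add NA@53 -> ring=[53:NA]
Op 2: add NB@47 -> ring=[47:NB,53:NA]
Op 3: add NC@69 -> ring=[47:NB,53:NA,69:NC]
Op 4: route key 32: smallest pos >= 32 is 47 -> NB
Op 5: add ND@66 -> ring=[47:NB,53:NA,66:ND,69:NC]
Op 6: add NE@72 -> ring=[47:NB,53:NA,66:ND,69:NC,72:NE]
Op 7: route key 67: smallest pos >= 67 is 69 -> NC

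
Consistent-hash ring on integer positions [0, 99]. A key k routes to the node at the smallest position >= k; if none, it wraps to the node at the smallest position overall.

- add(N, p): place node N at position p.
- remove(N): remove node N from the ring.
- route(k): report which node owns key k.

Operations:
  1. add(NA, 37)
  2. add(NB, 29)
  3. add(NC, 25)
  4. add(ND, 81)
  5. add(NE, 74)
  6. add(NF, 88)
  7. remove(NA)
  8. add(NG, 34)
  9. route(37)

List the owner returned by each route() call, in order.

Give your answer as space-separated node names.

Op 1: add NA@37 -> ring=[37:NA]
Op 2: add NB@29 -> ring=[29:NB,37:NA]
Op 3: add NC@25 -> ring=[25:NC,29:NB,37:NA]
Op 4: add ND@81 -> ring=[25:NC,29:NB,37:NA,81:ND]
Op 5: add NE@74 -> ring=[25:NC,29:NB,37:NA,74:NE,81:ND]
Op 6: add NF@88 -> ring=[25:NC,29:NB,37:NA,74:NE,81:ND,88:NF]
Op 7: remove NA -> ring=[25:NC,29:NB,74:NE,81:ND,88:NF]
Op 8: add NG@34 -> ring=[25:NC,29:NB,34:NG,74:NE,81:ND,88:NF]
Op 9: route key 37: smallest pos >= 37 is 74 -> NE

Answer: NE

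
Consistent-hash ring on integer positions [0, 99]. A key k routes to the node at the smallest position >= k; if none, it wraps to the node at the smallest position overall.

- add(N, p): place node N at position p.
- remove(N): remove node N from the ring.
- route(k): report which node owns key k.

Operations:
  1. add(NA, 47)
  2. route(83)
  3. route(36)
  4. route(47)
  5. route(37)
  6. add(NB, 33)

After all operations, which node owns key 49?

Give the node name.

Answer: NB

Derivation:
Op 1: add NA@47 -> ring=[47:NA]
Op 2: route key 83: none >= 83, wrap to smallest pos 47 -> NA
Op 3: route key 36: smallest pos >= 36 is 47 -> NA
Op 4: route key 47: smallest pos >= 47 is 47 -> NA
Op 5: route key 37: smallest pos >= 37 is 47 -> NA
Op 6: add NB@33 -> ring=[33:NB,47:NA]
Final route key 49: none >= 49, wrap to smallest pos 33 -> NB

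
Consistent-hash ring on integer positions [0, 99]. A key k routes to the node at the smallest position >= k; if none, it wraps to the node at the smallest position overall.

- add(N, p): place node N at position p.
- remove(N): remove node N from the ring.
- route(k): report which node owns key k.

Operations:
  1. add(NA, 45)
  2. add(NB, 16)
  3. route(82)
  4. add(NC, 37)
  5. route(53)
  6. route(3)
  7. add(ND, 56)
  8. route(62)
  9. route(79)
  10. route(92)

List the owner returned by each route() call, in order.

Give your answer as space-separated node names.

Op 1: add NA@45 -> ring=[45:NA]
Op 2: add NB@16 -> ring=[16:NB,45:NA]
Op 3: route key 82: none >= 82, wrap to smallest pos 16 -> NB
Op 4: add NC@37 -> ring=[16:NB,37:NC,45:NA]
Op 5: route key 53: none >= 53, wrap to smallest pos 16 -> NB
Op 6: route key 3: smallest pos >= 3 is 16 -> NB
Op 7: add ND@56 -> ring=[16:NB,37:NC,45:NA,56:ND]
Op 8: route key 62: none >= 62, wrap to smallest pos 16 -> NB
Op 9: route key 79: none >= 79, wrap to smallest pos 16 -> NB
Op 10: route key 92: none >= 92, wrap to smallest pos 16 -> NB

Answer: NB NB NB NB NB NB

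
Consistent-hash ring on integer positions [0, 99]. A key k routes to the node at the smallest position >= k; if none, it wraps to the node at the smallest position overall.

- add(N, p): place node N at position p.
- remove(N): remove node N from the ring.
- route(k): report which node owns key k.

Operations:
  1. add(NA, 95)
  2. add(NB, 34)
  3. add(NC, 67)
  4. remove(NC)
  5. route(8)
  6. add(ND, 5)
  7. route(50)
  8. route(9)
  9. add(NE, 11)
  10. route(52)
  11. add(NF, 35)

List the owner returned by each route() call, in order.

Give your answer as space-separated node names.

Op 1: add NA@95 -> ring=[95:NA]
Op 2: add NB@34 -> ring=[34:NB,95:NA]
Op 3: add NC@67 -> ring=[34:NB,67:NC,95:NA]
Op 4: remove NC -> ring=[34:NB,95:NA]
Op 5: route key 8: smallest pos >= 8 is 34 -> NB
Op 6: add ND@5 -> ring=[5:ND,34:NB,95:NA]
Op 7: route key 50: smallest pos >= 50 is 95 -> NA
Op 8: route key 9: smallest pos >= 9 is 34 -> NB
Op 9: add NE@11 -> ring=[5:ND,11:NE,34:NB,95:NA]
Op 10: route key 52: smallest pos >= 52 is 95 -> NA
Op 11: add NF@35 -> ring=[5:ND,11:NE,34:NB,35:NF,95:NA]

Answer: NB NA NB NA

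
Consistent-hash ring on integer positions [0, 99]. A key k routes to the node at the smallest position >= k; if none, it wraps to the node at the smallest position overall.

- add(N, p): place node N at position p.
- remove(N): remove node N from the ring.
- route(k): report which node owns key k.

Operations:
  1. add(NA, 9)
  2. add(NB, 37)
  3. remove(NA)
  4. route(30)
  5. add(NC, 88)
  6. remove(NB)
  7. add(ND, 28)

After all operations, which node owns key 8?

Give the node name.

Answer: ND

Derivation:
Op 1: add NA@9 -> ring=[9:NA]
Op 2: add NB@37 -> ring=[9:NA,37:NB]
Op 3: remove NA -> ring=[37:NB]
Op 4: route key 30: smallest pos >= 30 is 37 -> NB
Op 5: add NC@88 -> ring=[37:NB,88:NC]
Op 6: remove NB -> ring=[88:NC]
Op 7: add ND@28 -> ring=[28:ND,88:NC]
Final route key 8: smallest pos >= 8 is 28 -> ND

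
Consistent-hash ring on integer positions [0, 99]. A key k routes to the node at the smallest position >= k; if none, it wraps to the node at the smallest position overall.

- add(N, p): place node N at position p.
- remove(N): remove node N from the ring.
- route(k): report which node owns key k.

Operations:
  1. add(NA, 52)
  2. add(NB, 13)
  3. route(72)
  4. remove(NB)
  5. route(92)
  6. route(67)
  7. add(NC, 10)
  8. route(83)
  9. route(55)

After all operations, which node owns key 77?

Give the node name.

Op 1: add NA@52 -> ring=[52:NA]
Op 2: add NB@13 -> ring=[13:NB,52:NA]
Op 3: route key 72: none >= 72, wrap to smallest pos 13 -> NB
Op 4: remove NB -> ring=[52:NA]
Op 5: route key 92: none >= 92, wrap to smallest pos 52 -> NA
Op 6: route key 67: none >= 67, wrap to smallest pos 52 -> NA
Op 7: add NC@10 -> ring=[10:NC,52:NA]
Op 8: route key 83: none >= 83, wrap to smallest pos 10 -> NC
Op 9: route key 55: none >= 55, wrap to smallest pos 10 -> NC
Final route key 77: none >= 77, wrap to smallest pos 10 -> NC

Answer: NC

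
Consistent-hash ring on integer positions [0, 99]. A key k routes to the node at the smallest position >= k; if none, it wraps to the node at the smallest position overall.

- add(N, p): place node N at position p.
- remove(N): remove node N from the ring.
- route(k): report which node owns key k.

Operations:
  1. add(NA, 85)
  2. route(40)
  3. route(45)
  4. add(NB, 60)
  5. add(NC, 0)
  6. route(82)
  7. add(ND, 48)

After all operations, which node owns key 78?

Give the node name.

Op 1: add NA@85 -> ring=[85:NA]
Op 2: route key 40: smallest pos >= 40 is 85 -> NA
Op 3: route key 45: smallest pos >= 45 is 85 -> NA
Op 4: add NB@60 -> ring=[60:NB,85:NA]
Op 5: add NC@0 -> ring=[0:NC,60:NB,85:NA]
Op 6: route key 82: smallest pos >= 82 is 85 -> NA
Op 7: add ND@48 -> ring=[0:NC,48:ND,60:NB,85:NA]
Final route key 78: smallest pos >= 78 is 85 -> NA

Answer: NA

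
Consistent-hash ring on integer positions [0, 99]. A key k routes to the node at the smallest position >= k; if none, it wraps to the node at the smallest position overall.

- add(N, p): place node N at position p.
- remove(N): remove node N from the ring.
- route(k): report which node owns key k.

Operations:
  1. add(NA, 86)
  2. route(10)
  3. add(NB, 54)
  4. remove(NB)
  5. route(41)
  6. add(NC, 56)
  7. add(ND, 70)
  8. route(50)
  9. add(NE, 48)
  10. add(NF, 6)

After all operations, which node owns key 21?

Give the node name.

Op 1: add NA@86 -> ring=[86:NA]
Op 2: route key 10: smallest pos >= 10 is 86 -> NA
Op 3: add NB@54 -> ring=[54:NB,86:NA]
Op 4: remove NB -> ring=[86:NA]
Op 5: route key 41: smallest pos >= 41 is 86 -> NA
Op 6: add NC@56 -> ring=[56:NC,86:NA]
Op 7: add ND@70 -> ring=[56:NC,70:ND,86:NA]
Op 8: route key 50: smallest pos >= 50 is 56 -> NC
Op 9: add NE@48 -> ring=[48:NE,56:NC,70:ND,86:NA]
Op 10: add NF@6 -> ring=[6:NF,48:NE,56:NC,70:ND,86:NA]
Final route key 21: smallest pos >= 21 is 48 -> NE

Answer: NE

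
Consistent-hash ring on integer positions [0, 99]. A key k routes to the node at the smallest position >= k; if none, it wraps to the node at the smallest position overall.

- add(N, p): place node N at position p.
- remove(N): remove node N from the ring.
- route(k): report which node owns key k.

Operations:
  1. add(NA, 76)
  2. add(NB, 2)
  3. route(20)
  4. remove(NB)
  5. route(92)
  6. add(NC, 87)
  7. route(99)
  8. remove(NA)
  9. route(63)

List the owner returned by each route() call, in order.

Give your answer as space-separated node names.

Op 1: add NA@76 -> ring=[76:NA]
Op 2: add NB@2 -> ring=[2:NB,76:NA]
Op 3: route key 20: smallest pos >= 20 is 76 -> NA
Op 4: remove NB -> ring=[76:NA]
Op 5: route key 92: none >= 92, wrap to smallest pos 76 -> NA
Op 6: add NC@87 -> ring=[76:NA,87:NC]
Op 7: route key 99: none >= 99, wrap to smallest pos 76 -> NA
Op 8: remove NA -> ring=[87:NC]
Op 9: route key 63: smallest pos >= 63 is 87 -> NC

Answer: NA NA NA NC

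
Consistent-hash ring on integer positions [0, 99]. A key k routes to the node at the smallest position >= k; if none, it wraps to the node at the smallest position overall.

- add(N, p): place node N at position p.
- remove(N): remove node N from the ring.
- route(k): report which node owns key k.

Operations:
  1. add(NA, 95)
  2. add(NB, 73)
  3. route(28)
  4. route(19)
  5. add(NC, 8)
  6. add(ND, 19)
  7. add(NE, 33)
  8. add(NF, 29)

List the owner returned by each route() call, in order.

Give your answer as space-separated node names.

Op 1: add NA@95 -> ring=[95:NA]
Op 2: add NB@73 -> ring=[73:NB,95:NA]
Op 3: route key 28: smallest pos >= 28 is 73 -> NB
Op 4: route key 19: smallest pos >= 19 is 73 -> NB
Op 5: add NC@8 -> ring=[8:NC,73:NB,95:NA]
Op 6: add ND@19 -> ring=[8:NC,19:ND,73:NB,95:NA]
Op 7: add NE@33 -> ring=[8:NC,19:ND,33:NE,73:NB,95:NA]
Op 8: add NF@29 -> ring=[8:NC,19:ND,29:NF,33:NE,73:NB,95:NA]

Answer: NB NB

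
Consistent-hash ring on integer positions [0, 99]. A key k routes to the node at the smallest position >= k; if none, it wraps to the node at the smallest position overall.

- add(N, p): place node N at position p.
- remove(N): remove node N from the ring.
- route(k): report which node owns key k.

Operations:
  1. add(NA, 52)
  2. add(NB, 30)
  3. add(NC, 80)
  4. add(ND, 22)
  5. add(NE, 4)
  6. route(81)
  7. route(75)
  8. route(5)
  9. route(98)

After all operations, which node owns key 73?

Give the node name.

Op 1: add NA@52 -> ring=[52:NA]
Op 2: add NB@30 -> ring=[30:NB,52:NA]
Op 3: add NC@80 -> ring=[30:NB,52:NA,80:NC]
Op 4: add ND@22 -> ring=[22:ND,30:NB,52:NA,80:NC]
Op 5: add NE@4 -> ring=[4:NE,22:ND,30:NB,52:NA,80:NC]
Op 6: route key 81: none >= 81, wrap to smallest pos 4 -> NE
Op 7: route key 75: smallest pos >= 75 is 80 -> NC
Op 8: route key 5: smallest pos >= 5 is 22 -> ND
Op 9: route key 98: none >= 98, wrap to smallest pos 4 -> NE
Final route key 73: smallest pos >= 73 is 80 -> NC

Answer: NC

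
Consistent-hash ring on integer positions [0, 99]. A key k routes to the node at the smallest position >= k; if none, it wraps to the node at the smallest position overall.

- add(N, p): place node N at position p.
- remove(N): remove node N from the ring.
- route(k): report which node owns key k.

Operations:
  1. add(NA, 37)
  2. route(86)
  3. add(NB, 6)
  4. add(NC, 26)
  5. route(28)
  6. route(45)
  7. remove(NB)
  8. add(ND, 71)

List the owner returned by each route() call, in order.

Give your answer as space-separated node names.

Answer: NA NA NB

Derivation:
Op 1: add NA@37 -> ring=[37:NA]
Op 2: route key 86: none >= 86, wrap to smallest pos 37 -> NA
Op 3: add NB@6 -> ring=[6:NB,37:NA]
Op 4: add NC@26 -> ring=[6:NB,26:NC,37:NA]
Op 5: route key 28: smallest pos >= 28 is 37 -> NA
Op 6: route key 45: none >= 45, wrap to smallest pos 6 -> NB
Op 7: remove NB -> ring=[26:NC,37:NA]
Op 8: add ND@71 -> ring=[26:NC,37:NA,71:ND]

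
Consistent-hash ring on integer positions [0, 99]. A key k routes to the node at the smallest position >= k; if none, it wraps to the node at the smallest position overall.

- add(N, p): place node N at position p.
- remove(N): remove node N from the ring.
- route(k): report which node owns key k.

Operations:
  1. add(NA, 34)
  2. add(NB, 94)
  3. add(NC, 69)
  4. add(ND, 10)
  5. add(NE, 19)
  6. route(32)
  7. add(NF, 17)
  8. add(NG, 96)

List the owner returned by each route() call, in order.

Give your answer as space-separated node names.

Answer: NA

Derivation:
Op 1: add NA@34 -> ring=[34:NA]
Op 2: add NB@94 -> ring=[34:NA,94:NB]
Op 3: add NC@69 -> ring=[34:NA,69:NC,94:NB]
Op 4: add ND@10 -> ring=[10:ND,34:NA,69:NC,94:NB]
Op 5: add NE@19 -> ring=[10:ND,19:NE,34:NA,69:NC,94:NB]
Op 6: route key 32: smallest pos >= 32 is 34 -> NA
Op 7: add NF@17 -> ring=[10:ND,17:NF,19:NE,34:NA,69:NC,94:NB]
Op 8: add NG@96 -> ring=[10:ND,17:NF,19:NE,34:NA,69:NC,94:NB,96:NG]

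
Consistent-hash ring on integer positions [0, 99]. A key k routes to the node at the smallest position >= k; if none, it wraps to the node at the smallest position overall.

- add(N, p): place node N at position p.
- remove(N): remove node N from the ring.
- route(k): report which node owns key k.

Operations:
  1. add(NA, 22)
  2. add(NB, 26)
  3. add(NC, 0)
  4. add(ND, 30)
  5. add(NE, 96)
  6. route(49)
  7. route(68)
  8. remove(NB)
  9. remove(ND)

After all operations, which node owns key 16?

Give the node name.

Op 1: add NA@22 -> ring=[22:NA]
Op 2: add NB@26 -> ring=[22:NA,26:NB]
Op 3: add NC@0 -> ring=[0:NC,22:NA,26:NB]
Op 4: add ND@30 -> ring=[0:NC,22:NA,26:NB,30:ND]
Op 5: add NE@96 -> ring=[0:NC,22:NA,26:NB,30:ND,96:NE]
Op 6: route key 49: smallest pos >= 49 is 96 -> NE
Op 7: route key 68: smallest pos >= 68 is 96 -> NE
Op 8: remove NB -> ring=[0:NC,22:NA,30:ND,96:NE]
Op 9: remove ND -> ring=[0:NC,22:NA,96:NE]
Final route key 16: smallest pos >= 16 is 22 -> NA

Answer: NA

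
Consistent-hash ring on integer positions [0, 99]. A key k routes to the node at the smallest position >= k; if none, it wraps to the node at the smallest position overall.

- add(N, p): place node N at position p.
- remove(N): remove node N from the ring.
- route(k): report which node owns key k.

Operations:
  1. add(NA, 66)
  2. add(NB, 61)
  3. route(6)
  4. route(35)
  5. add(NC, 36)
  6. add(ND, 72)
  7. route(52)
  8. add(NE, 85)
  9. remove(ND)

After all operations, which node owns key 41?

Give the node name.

Op 1: add NA@66 -> ring=[66:NA]
Op 2: add NB@61 -> ring=[61:NB,66:NA]
Op 3: route key 6: smallest pos >= 6 is 61 -> NB
Op 4: route key 35: smallest pos >= 35 is 61 -> NB
Op 5: add NC@36 -> ring=[36:NC,61:NB,66:NA]
Op 6: add ND@72 -> ring=[36:NC,61:NB,66:NA,72:ND]
Op 7: route key 52: smallest pos >= 52 is 61 -> NB
Op 8: add NE@85 -> ring=[36:NC,61:NB,66:NA,72:ND,85:NE]
Op 9: remove ND -> ring=[36:NC,61:NB,66:NA,85:NE]
Final route key 41: smallest pos >= 41 is 61 -> NB

Answer: NB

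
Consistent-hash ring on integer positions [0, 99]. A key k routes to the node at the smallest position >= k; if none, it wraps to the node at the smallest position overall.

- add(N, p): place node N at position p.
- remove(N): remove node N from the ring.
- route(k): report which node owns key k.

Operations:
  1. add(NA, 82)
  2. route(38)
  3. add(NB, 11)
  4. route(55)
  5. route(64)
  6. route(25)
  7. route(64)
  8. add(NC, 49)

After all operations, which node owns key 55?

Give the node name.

Answer: NA

Derivation:
Op 1: add NA@82 -> ring=[82:NA]
Op 2: route key 38: smallest pos >= 38 is 82 -> NA
Op 3: add NB@11 -> ring=[11:NB,82:NA]
Op 4: route key 55: smallest pos >= 55 is 82 -> NA
Op 5: route key 64: smallest pos >= 64 is 82 -> NA
Op 6: route key 25: smallest pos >= 25 is 82 -> NA
Op 7: route key 64: smallest pos >= 64 is 82 -> NA
Op 8: add NC@49 -> ring=[11:NB,49:NC,82:NA]
Final route key 55: smallest pos >= 55 is 82 -> NA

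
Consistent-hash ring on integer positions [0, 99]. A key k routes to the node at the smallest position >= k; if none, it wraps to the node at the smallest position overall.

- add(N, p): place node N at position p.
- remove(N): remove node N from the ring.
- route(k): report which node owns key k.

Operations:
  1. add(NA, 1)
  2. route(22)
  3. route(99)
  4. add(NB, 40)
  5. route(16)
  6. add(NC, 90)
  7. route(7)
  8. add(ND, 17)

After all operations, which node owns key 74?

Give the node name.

Op 1: add NA@1 -> ring=[1:NA]
Op 2: route key 22: none >= 22, wrap to smallest pos 1 -> NA
Op 3: route key 99: none >= 99, wrap to smallest pos 1 -> NA
Op 4: add NB@40 -> ring=[1:NA,40:NB]
Op 5: route key 16: smallest pos >= 16 is 40 -> NB
Op 6: add NC@90 -> ring=[1:NA,40:NB,90:NC]
Op 7: route key 7: smallest pos >= 7 is 40 -> NB
Op 8: add ND@17 -> ring=[1:NA,17:ND,40:NB,90:NC]
Final route key 74: smallest pos >= 74 is 90 -> NC

Answer: NC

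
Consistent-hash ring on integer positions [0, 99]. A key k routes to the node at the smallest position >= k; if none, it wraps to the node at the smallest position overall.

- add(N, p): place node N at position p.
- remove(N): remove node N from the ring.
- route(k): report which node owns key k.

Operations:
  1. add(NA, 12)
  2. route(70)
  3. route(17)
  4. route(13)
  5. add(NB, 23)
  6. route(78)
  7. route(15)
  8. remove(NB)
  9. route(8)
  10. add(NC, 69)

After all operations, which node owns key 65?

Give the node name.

Answer: NC

Derivation:
Op 1: add NA@12 -> ring=[12:NA]
Op 2: route key 70: none >= 70, wrap to smallest pos 12 -> NA
Op 3: route key 17: none >= 17, wrap to smallest pos 12 -> NA
Op 4: route key 13: none >= 13, wrap to smallest pos 12 -> NA
Op 5: add NB@23 -> ring=[12:NA,23:NB]
Op 6: route key 78: none >= 78, wrap to smallest pos 12 -> NA
Op 7: route key 15: smallest pos >= 15 is 23 -> NB
Op 8: remove NB -> ring=[12:NA]
Op 9: route key 8: smallest pos >= 8 is 12 -> NA
Op 10: add NC@69 -> ring=[12:NA,69:NC]
Final route key 65: smallest pos >= 65 is 69 -> NC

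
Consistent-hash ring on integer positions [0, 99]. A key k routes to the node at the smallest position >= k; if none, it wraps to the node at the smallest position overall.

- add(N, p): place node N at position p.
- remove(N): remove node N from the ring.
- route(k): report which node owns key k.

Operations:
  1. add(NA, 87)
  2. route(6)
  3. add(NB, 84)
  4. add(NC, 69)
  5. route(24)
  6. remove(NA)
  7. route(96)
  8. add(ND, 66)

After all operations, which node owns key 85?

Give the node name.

Op 1: add NA@87 -> ring=[87:NA]
Op 2: route key 6: smallest pos >= 6 is 87 -> NA
Op 3: add NB@84 -> ring=[84:NB,87:NA]
Op 4: add NC@69 -> ring=[69:NC,84:NB,87:NA]
Op 5: route key 24: smallest pos >= 24 is 69 -> NC
Op 6: remove NA -> ring=[69:NC,84:NB]
Op 7: route key 96: none >= 96, wrap to smallest pos 69 -> NC
Op 8: add ND@66 -> ring=[66:ND,69:NC,84:NB]
Final route key 85: none >= 85, wrap to smallest pos 66 -> ND

Answer: ND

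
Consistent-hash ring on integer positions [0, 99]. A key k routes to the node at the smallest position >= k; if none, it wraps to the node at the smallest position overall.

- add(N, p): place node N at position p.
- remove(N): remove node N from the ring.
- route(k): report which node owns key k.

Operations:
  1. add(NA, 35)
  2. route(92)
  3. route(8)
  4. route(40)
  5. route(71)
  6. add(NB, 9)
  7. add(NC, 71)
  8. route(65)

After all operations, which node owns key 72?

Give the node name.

Op 1: add NA@35 -> ring=[35:NA]
Op 2: route key 92: none >= 92, wrap to smallest pos 35 -> NA
Op 3: route key 8: smallest pos >= 8 is 35 -> NA
Op 4: route key 40: none >= 40, wrap to smallest pos 35 -> NA
Op 5: route key 71: none >= 71, wrap to smallest pos 35 -> NA
Op 6: add NB@9 -> ring=[9:NB,35:NA]
Op 7: add NC@71 -> ring=[9:NB,35:NA,71:NC]
Op 8: route key 65: smallest pos >= 65 is 71 -> NC
Final route key 72: none >= 72, wrap to smallest pos 9 -> NB

Answer: NB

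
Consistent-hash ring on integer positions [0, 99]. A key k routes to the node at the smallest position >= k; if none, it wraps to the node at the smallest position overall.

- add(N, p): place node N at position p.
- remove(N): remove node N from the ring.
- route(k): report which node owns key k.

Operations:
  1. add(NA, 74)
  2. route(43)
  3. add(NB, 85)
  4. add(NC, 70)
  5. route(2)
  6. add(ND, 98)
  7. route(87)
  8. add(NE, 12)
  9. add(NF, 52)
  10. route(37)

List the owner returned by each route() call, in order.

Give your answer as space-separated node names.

Answer: NA NC ND NF

Derivation:
Op 1: add NA@74 -> ring=[74:NA]
Op 2: route key 43: smallest pos >= 43 is 74 -> NA
Op 3: add NB@85 -> ring=[74:NA,85:NB]
Op 4: add NC@70 -> ring=[70:NC,74:NA,85:NB]
Op 5: route key 2: smallest pos >= 2 is 70 -> NC
Op 6: add ND@98 -> ring=[70:NC,74:NA,85:NB,98:ND]
Op 7: route key 87: smallest pos >= 87 is 98 -> ND
Op 8: add NE@12 -> ring=[12:NE,70:NC,74:NA,85:NB,98:ND]
Op 9: add NF@52 -> ring=[12:NE,52:NF,70:NC,74:NA,85:NB,98:ND]
Op 10: route key 37: smallest pos >= 37 is 52 -> NF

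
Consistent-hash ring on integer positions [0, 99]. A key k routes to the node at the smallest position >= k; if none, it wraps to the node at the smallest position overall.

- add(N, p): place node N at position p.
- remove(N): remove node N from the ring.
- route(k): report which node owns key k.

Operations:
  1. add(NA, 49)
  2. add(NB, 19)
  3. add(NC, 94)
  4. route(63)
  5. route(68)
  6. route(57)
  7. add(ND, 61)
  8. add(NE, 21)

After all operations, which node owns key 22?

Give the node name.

Op 1: add NA@49 -> ring=[49:NA]
Op 2: add NB@19 -> ring=[19:NB,49:NA]
Op 3: add NC@94 -> ring=[19:NB,49:NA,94:NC]
Op 4: route key 63: smallest pos >= 63 is 94 -> NC
Op 5: route key 68: smallest pos >= 68 is 94 -> NC
Op 6: route key 57: smallest pos >= 57 is 94 -> NC
Op 7: add ND@61 -> ring=[19:NB,49:NA,61:ND,94:NC]
Op 8: add NE@21 -> ring=[19:NB,21:NE,49:NA,61:ND,94:NC]
Final route key 22: smallest pos >= 22 is 49 -> NA

Answer: NA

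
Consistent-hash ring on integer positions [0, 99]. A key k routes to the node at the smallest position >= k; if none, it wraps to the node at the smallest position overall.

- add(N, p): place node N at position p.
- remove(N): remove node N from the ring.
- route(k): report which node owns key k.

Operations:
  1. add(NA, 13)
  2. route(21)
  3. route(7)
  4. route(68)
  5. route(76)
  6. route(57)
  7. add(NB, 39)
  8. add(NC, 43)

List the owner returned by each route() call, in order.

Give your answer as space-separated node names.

Answer: NA NA NA NA NA

Derivation:
Op 1: add NA@13 -> ring=[13:NA]
Op 2: route key 21: none >= 21, wrap to smallest pos 13 -> NA
Op 3: route key 7: smallest pos >= 7 is 13 -> NA
Op 4: route key 68: none >= 68, wrap to smallest pos 13 -> NA
Op 5: route key 76: none >= 76, wrap to smallest pos 13 -> NA
Op 6: route key 57: none >= 57, wrap to smallest pos 13 -> NA
Op 7: add NB@39 -> ring=[13:NA,39:NB]
Op 8: add NC@43 -> ring=[13:NA,39:NB,43:NC]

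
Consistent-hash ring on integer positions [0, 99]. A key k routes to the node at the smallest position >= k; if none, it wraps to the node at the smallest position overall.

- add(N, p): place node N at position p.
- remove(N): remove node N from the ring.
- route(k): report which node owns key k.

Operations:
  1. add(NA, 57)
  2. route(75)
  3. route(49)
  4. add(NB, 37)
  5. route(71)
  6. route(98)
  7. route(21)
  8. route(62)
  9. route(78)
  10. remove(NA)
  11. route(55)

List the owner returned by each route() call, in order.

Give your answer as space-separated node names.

Answer: NA NA NB NB NB NB NB NB

Derivation:
Op 1: add NA@57 -> ring=[57:NA]
Op 2: route key 75: none >= 75, wrap to smallest pos 57 -> NA
Op 3: route key 49: smallest pos >= 49 is 57 -> NA
Op 4: add NB@37 -> ring=[37:NB,57:NA]
Op 5: route key 71: none >= 71, wrap to smallest pos 37 -> NB
Op 6: route key 98: none >= 98, wrap to smallest pos 37 -> NB
Op 7: route key 21: smallest pos >= 21 is 37 -> NB
Op 8: route key 62: none >= 62, wrap to smallest pos 37 -> NB
Op 9: route key 78: none >= 78, wrap to smallest pos 37 -> NB
Op 10: remove NA -> ring=[37:NB]
Op 11: route key 55: none >= 55, wrap to smallest pos 37 -> NB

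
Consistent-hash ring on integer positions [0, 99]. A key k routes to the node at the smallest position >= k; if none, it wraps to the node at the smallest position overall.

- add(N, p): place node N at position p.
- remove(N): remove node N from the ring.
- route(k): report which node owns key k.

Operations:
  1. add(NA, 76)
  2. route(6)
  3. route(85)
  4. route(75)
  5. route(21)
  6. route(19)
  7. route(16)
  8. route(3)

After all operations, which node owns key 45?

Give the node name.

Answer: NA

Derivation:
Op 1: add NA@76 -> ring=[76:NA]
Op 2: route key 6: smallest pos >= 6 is 76 -> NA
Op 3: route key 85: none >= 85, wrap to smallest pos 76 -> NA
Op 4: route key 75: smallest pos >= 75 is 76 -> NA
Op 5: route key 21: smallest pos >= 21 is 76 -> NA
Op 6: route key 19: smallest pos >= 19 is 76 -> NA
Op 7: route key 16: smallest pos >= 16 is 76 -> NA
Op 8: route key 3: smallest pos >= 3 is 76 -> NA
Final route key 45: smallest pos >= 45 is 76 -> NA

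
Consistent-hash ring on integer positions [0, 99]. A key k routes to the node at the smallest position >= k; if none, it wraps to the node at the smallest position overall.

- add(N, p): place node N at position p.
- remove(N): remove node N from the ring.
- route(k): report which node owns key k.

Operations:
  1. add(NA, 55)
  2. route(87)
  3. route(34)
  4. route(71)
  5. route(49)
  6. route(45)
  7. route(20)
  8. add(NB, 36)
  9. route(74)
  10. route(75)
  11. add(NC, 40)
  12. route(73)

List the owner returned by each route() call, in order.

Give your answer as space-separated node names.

Op 1: add NA@55 -> ring=[55:NA]
Op 2: route key 87: none >= 87, wrap to smallest pos 55 -> NA
Op 3: route key 34: smallest pos >= 34 is 55 -> NA
Op 4: route key 71: none >= 71, wrap to smallest pos 55 -> NA
Op 5: route key 49: smallest pos >= 49 is 55 -> NA
Op 6: route key 45: smallest pos >= 45 is 55 -> NA
Op 7: route key 20: smallest pos >= 20 is 55 -> NA
Op 8: add NB@36 -> ring=[36:NB,55:NA]
Op 9: route key 74: none >= 74, wrap to smallest pos 36 -> NB
Op 10: route key 75: none >= 75, wrap to smallest pos 36 -> NB
Op 11: add NC@40 -> ring=[36:NB,40:NC,55:NA]
Op 12: route key 73: none >= 73, wrap to smallest pos 36 -> NB

Answer: NA NA NA NA NA NA NB NB NB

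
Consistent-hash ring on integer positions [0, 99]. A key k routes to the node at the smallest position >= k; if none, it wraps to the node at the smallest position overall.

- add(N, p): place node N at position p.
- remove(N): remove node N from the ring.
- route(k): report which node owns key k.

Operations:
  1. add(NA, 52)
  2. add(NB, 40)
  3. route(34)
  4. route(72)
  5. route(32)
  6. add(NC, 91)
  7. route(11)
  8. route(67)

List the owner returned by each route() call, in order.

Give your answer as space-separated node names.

Answer: NB NB NB NB NC

Derivation:
Op 1: add NA@52 -> ring=[52:NA]
Op 2: add NB@40 -> ring=[40:NB,52:NA]
Op 3: route key 34: smallest pos >= 34 is 40 -> NB
Op 4: route key 72: none >= 72, wrap to smallest pos 40 -> NB
Op 5: route key 32: smallest pos >= 32 is 40 -> NB
Op 6: add NC@91 -> ring=[40:NB,52:NA,91:NC]
Op 7: route key 11: smallest pos >= 11 is 40 -> NB
Op 8: route key 67: smallest pos >= 67 is 91 -> NC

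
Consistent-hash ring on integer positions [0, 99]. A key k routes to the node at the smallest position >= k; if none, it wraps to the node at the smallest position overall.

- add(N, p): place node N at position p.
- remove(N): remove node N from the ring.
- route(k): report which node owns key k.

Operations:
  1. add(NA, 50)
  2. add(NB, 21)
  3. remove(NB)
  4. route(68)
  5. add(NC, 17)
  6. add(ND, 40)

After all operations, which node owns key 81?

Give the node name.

Op 1: add NA@50 -> ring=[50:NA]
Op 2: add NB@21 -> ring=[21:NB,50:NA]
Op 3: remove NB -> ring=[50:NA]
Op 4: route key 68: none >= 68, wrap to smallest pos 50 -> NA
Op 5: add NC@17 -> ring=[17:NC,50:NA]
Op 6: add ND@40 -> ring=[17:NC,40:ND,50:NA]
Final route key 81: none >= 81, wrap to smallest pos 17 -> NC

Answer: NC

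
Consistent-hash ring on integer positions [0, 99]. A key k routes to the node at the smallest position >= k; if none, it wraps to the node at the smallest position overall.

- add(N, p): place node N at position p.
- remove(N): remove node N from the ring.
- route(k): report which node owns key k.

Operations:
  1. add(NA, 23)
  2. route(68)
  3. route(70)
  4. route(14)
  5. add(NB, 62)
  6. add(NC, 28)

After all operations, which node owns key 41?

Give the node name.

Op 1: add NA@23 -> ring=[23:NA]
Op 2: route key 68: none >= 68, wrap to smallest pos 23 -> NA
Op 3: route key 70: none >= 70, wrap to smallest pos 23 -> NA
Op 4: route key 14: smallest pos >= 14 is 23 -> NA
Op 5: add NB@62 -> ring=[23:NA,62:NB]
Op 6: add NC@28 -> ring=[23:NA,28:NC,62:NB]
Final route key 41: smallest pos >= 41 is 62 -> NB

Answer: NB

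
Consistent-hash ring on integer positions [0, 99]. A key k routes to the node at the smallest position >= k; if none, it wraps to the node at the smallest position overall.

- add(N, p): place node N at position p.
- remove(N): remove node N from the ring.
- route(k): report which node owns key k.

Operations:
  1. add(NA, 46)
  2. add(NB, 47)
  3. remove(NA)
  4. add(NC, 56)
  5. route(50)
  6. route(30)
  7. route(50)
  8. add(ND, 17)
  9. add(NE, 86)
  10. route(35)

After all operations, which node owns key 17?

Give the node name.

Op 1: add NA@46 -> ring=[46:NA]
Op 2: add NB@47 -> ring=[46:NA,47:NB]
Op 3: remove NA -> ring=[47:NB]
Op 4: add NC@56 -> ring=[47:NB,56:NC]
Op 5: route key 50: smallest pos >= 50 is 56 -> NC
Op 6: route key 30: smallest pos >= 30 is 47 -> NB
Op 7: route key 50: smallest pos >= 50 is 56 -> NC
Op 8: add ND@17 -> ring=[17:ND,47:NB,56:NC]
Op 9: add NE@86 -> ring=[17:ND,47:NB,56:NC,86:NE]
Op 10: route key 35: smallest pos >= 35 is 47 -> NB
Final route key 17: smallest pos >= 17 is 17 -> ND

Answer: ND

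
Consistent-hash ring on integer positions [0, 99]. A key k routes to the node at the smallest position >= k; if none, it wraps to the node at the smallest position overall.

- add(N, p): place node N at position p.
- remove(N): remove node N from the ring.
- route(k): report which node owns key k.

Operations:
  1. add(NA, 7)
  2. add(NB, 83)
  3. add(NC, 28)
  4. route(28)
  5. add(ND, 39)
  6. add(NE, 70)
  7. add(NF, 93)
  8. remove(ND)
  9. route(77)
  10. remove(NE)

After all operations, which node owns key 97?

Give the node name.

Answer: NA

Derivation:
Op 1: add NA@7 -> ring=[7:NA]
Op 2: add NB@83 -> ring=[7:NA,83:NB]
Op 3: add NC@28 -> ring=[7:NA,28:NC,83:NB]
Op 4: route key 28: smallest pos >= 28 is 28 -> NC
Op 5: add ND@39 -> ring=[7:NA,28:NC,39:ND,83:NB]
Op 6: add NE@70 -> ring=[7:NA,28:NC,39:ND,70:NE,83:NB]
Op 7: add NF@93 -> ring=[7:NA,28:NC,39:ND,70:NE,83:NB,93:NF]
Op 8: remove ND -> ring=[7:NA,28:NC,70:NE,83:NB,93:NF]
Op 9: route key 77: smallest pos >= 77 is 83 -> NB
Op 10: remove NE -> ring=[7:NA,28:NC,83:NB,93:NF]
Final route key 97: none >= 97, wrap to smallest pos 7 -> NA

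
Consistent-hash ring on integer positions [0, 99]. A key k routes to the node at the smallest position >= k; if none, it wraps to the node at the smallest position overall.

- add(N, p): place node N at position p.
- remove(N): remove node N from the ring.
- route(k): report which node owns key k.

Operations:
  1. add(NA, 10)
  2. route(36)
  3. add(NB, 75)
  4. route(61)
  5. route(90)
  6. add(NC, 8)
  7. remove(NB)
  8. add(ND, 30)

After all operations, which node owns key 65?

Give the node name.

Op 1: add NA@10 -> ring=[10:NA]
Op 2: route key 36: none >= 36, wrap to smallest pos 10 -> NA
Op 3: add NB@75 -> ring=[10:NA,75:NB]
Op 4: route key 61: smallest pos >= 61 is 75 -> NB
Op 5: route key 90: none >= 90, wrap to smallest pos 10 -> NA
Op 6: add NC@8 -> ring=[8:NC,10:NA,75:NB]
Op 7: remove NB -> ring=[8:NC,10:NA]
Op 8: add ND@30 -> ring=[8:NC,10:NA,30:ND]
Final route key 65: none >= 65, wrap to smallest pos 8 -> NC

Answer: NC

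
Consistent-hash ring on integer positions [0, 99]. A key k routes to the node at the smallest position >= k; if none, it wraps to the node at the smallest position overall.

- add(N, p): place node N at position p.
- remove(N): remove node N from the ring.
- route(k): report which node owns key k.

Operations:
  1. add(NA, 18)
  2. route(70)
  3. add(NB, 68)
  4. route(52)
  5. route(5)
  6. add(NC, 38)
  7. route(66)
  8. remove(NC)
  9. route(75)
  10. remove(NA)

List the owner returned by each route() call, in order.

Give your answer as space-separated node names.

Answer: NA NB NA NB NA

Derivation:
Op 1: add NA@18 -> ring=[18:NA]
Op 2: route key 70: none >= 70, wrap to smallest pos 18 -> NA
Op 3: add NB@68 -> ring=[18:NA,68:NB]
Op 4: route key 52: smallest pos >= 52 is 68 -> NB
Op 5: route key 5: smallest pos >= 5 is 18 -> NA
Op 6: add NC@38 -> ring=[18:NA,38:NC,68:NB]
Op 7: route key 66: smallest pos >= 66 is 68 -> NB
Op 8: remove NC -> ring=[18:NA,68:NB]
Op 9: route key 75: none >= 75, wrap to smallest pos 18 -> NA
Op 10: remove NA -> ring=[68:NB]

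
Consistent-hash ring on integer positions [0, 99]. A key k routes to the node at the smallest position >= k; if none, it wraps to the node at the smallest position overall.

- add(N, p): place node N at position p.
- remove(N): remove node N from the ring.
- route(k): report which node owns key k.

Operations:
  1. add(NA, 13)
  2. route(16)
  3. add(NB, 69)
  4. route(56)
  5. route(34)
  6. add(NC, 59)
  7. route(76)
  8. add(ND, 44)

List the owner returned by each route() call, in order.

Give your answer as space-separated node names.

Answer: NA NB NB NA

Derivation:
Op 1: add NA@13 -> ring=[13:NA]
Op 2: route key 16: none >= 16, wrap to smallest pos 13 -> NA
Op 3: add NB@69 -> ring=[13:NA,69:NB]
Op 4: route key 56: smallest pos >= 56 is 69 -> NB
Op 5: route key 34: smallest pos >= 34 is 69 -> NB
Op 6: add NC@59 -> ring=[13:NA,59:NC,69:NB]
Op 7: route key 76: none >= 76, wrap to smallest pos 13 -> NA
Op 8: add ND@44 -> ring=[13:NA,44:ND,59:NC,69:NB]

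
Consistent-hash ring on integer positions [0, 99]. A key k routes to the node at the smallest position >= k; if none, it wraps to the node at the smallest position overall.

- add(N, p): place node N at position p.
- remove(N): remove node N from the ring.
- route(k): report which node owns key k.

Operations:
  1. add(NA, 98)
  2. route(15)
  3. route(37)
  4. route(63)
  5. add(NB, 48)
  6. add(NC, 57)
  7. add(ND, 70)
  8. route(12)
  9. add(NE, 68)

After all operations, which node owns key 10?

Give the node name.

Answer: NB

Derivation:
Op 1: add NA@98 -> ring=[98:NA]
Op 2: route key 15: smallest pos >= 15 is 98 -> NA
Op 3: route key 37: smallest pos >= 37 is 98 -> NA
Op 4: route key 63: smallest pos >= 63 is 98 -> NA
Op 5: add NB@48 -> ring=[48:NB,98:NA]
Op 6: add NC@57 -> ring=[48:NB,57:NC,98:NA]
Op 7: add ND@70 -> ring=[48:NB,57:NC,70:ND,98:NA]
Op 8: route key 12: smallest pos >= 12 is 48 -> NB
Op 9: add NE@68 -> ring=[48:NB,57:NC,68:NE,70:ND,98:NA]
Final route key 10: smallest pos >= 10 is 48 -> NB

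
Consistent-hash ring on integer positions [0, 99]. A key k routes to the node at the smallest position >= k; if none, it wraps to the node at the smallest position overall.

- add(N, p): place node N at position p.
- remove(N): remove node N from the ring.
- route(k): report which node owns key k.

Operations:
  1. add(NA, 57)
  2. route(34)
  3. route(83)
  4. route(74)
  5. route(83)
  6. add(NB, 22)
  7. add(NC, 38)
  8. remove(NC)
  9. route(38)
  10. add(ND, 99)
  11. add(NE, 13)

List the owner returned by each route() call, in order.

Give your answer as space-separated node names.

Answer: NA NA NA NA NA

Derivation:
Op 1: add NA@57 -> ring=[57:NA]
Op 2: route key 34: smallest pos >= 34 is 57 -> NA
Op 3: route key 83: none >= 83, wrap to smallest pos 57 -> NA
Op 4: route key 74: none >= 74, wrap to smallest pos 57 -> NA
Op 5: route key 83: none >= 83, wrap to smallest pos 57 -> NA
Op 6: add NB@22 -> ring=[22:NB,57:NA]
Op 7: add NC@38 -> ring=[22:NB,38:NC,57:NA]
Op 8: remove NC -> ring=[22:NB,57:NA]
Op 9: route key 38: smallest pos >= 38 is 57 -> NA
Op 10: add ND@99 -> ring=[22:NB,57:NA,99:ND]
Op 11: add NE@13 -> ring=[13:NE,22:NB,57:NA,99:ND]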